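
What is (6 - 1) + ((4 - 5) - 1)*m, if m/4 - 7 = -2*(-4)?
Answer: -115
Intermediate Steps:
m = 60 (m = 28 + 4*(-2*(-4)) = 28 + 4*8 = 28 + 32 = 60)
(6 - 1) + ((4 - 5) - 1)*m = (6 - 1) + ((4 - 5) - 1)*60 = 5 + (-1 - 1)*60 = 5 - 2*60 = 5 - 120 = -115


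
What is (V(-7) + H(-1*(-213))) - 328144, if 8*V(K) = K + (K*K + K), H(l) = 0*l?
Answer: -2625117/8 ≈ -3.2814e+5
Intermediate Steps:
H(l) = 0
V(K) = K/4 + K**2/8 (V(K) = (K + (K*K + K))/8 = (K + (K**2 + K))/8 = (K + (K + K**2))/8 = (K**2 + 2*K)/8 = K/4 + K**2/8)
(V(-7) + H(-1*(-213))) - 328144 = ((1/8)*(-7)*(2 - 7) + 0) - 328144 = ((1/8)*(-7)*(-5) + 0) - 328144 = (35/8 + 0) - 328144 = 35/8 - 328144 = -2625117/8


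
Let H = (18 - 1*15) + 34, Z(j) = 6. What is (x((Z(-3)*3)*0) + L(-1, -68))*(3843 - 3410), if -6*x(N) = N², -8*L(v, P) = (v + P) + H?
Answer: 1732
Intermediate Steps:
H = 37 (H = (18 - 15) + 34 = 3 + 34 = 37)
L(v, P) = -37/8 - P/8 - v/8 (L(v, P) = -((v + P) + 37)/8 = -((P + v) + 37)/8 = -(37 + P + v)/8 = -37/8 - P/8 - v/8)
x(N) = -N²/6
(x((Z(-3)*3)*0) + L(-1, -68))*(3843 - 3410) = (-((6*3)*0)²/6 + (-37/8 - ⅛*(-68) - ⅛*(-1)))*(3843 - 3410) = (-(18*0)²/6 + (-37/8 + 17/2 + ⅛))*433 = (-⅙*0² + 4)*433 = (-⅙*0 + 4)*433 = (0 + 4)*433 = 4*433 = 1732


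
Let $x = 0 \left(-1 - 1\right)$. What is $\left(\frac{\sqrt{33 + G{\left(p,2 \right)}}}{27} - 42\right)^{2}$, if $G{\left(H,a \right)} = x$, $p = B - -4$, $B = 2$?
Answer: $\frac{\left(1134 - \sqrt{33}\right)^{2}}{729} \approx 1746.2$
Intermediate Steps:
$p = 6$ ($p = 2 - -4 = 2 + 4 = 6$)
$x = 0$ ($x = 0 \left(-2\right) = 0$)
$G{\left(H,a \right)} = 0$
$\left(\frac{\sqrt{33 + G{\left(p,2 \right)}}}{27} - 42\right)^{2} = \left(\frac{\sqrt{33 + 0}}{27} - 42\right)^{2} = \left(\sqrt{33} \cdot \frac{1}{27} - 42\right)^{2} = \left(\frac{\sqrt{33}}{27} - 42\right)^{2} = \left(-42 + \frac{\sqrt{33}}{27}\right)^{2}$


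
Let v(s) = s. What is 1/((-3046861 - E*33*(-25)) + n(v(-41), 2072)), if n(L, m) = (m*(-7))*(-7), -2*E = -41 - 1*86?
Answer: -2/5785891 ≈ -3.4567e-7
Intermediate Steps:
E = 127/2 (E = -(-41 - 1*86)/2 = -(-41 - 86)/2 = -1/2*(-127) = 127/2 ≈ 63.500)
n(L, m) = 49*m (n(L, m) = -7*m*(-7) = 49*m)
1/((-3046861 - E*33*(-25)) + n(v(-41), 2072)) = 1/((-3046861 - (127/2)*33*(-25)) + 49*2072) = 1/((-3046861 - 4191*(-25)/2) + 101528) = 1/((-3046861 - 1*(-104775/2)) + 101528) = 1/((-3046861 + 104775/2) + 101528) = 1/(-5988947/2 + 101528) = 1/(-5785891/2) = -2/5785891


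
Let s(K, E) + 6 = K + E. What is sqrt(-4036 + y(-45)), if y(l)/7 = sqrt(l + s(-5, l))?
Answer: sqrt(-4036 + 7*I*sqrt(101)) ≈ 0.5536 + 63.532*I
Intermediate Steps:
s(K, E) = -6 + E + K (s(K, E) = -6 + (K + E) = -6 + (E + K) = -6 + E + K)
y(l) = 7*sqrt(-11 + 2*l) (y(l) = 7*sqrt(l + (-6 + l - 5)) = 7*sqrt(l + (-11 + l)) = 7*sqrt(-11 + 2*l))
sqrt(-4036 + y(-45)) = sqrt(-4036 + 7*sqrt(-11 + 2*(-45))) = sqrt(-4036 + 7*sqrt(-11 - 90)) = sqrt(-4036 + 7*sqrt(-101)) = sqrt(-4036 + 7*(I*sqrt(101))) = sqrt(-4036 + 7*I*sqrt(101))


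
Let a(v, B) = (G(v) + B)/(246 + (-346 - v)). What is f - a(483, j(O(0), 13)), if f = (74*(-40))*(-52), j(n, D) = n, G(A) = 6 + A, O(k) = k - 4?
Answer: 89735845/583 ≈ 1.5392e+5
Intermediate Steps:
O(k) = -4 + k
f = 153920 (f = -2960*(-52) = 153920)
a(v, B) = (6 + B + v)/(-100 - v) (a(v, B) = ((6 + v) + B)/(246 + (-346 - v)) = (6 + B + v)/(-100 - v))
f - a(483, j(O(0), 13)) = 153920 - (-6 - (-4 + 0) - 1*483)/(100 + 483) = 153920 - (-6 - 1*(-4) - 483)/583 = 153920 - (-6 + 4 - 483)/583 = 153920 - (-485)/583 = 153920 - 1*(-485/583) = 153920 + 485/583 = 89735845/583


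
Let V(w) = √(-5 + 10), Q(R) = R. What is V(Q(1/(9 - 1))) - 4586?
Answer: -4586 + √5 ≈ -4583.8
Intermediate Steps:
V(w) = √5
V(Q(1/(9 - 1))) - 4586 = √5 - 4586 = -4586 + √5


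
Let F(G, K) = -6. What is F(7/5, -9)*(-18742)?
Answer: 112452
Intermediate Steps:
F(7/5, -9)*(-18742) = -6*(-18742) = 112452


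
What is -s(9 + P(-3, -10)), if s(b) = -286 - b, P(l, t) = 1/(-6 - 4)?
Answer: 2949/10 ≈ 294.90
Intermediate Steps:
P(l, t) = -⅒ (P(l, t) = 1/(-10) = -⅒)
-s(9 + P(-3, -10)) = -(-286 - (9 - ⅒)) = -(-286 - 1*89/10) = -(-286 - 89/10) = -1*(-2949/10) = 2949/10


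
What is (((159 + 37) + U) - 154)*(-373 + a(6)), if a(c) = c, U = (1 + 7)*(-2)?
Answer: -9542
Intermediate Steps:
U = -16 (U = 8*(-2) = -16)
(((159 + 37) + U) - 154)*(-373 + a(6)) = (((159 + 37) - 16) - 154)*(-373 + 6) = ((196 - 16) - 154)*(-367) = (180 - 154)*(-367) = 26*(-367) = -9542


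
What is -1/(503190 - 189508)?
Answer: -1/313682 ≈ -3.1879e-6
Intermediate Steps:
-1/(503190 - 189508) = -1/313682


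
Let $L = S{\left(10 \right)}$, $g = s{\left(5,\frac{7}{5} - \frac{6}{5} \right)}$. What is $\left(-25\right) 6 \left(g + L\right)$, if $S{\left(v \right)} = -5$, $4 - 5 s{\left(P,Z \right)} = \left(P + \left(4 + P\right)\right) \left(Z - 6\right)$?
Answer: $-1806$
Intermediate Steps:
$s{\left(P,Z \right)} = \frac{4}{5} - \frac{\left(-6 + Z\right) \left(4 + 2 P\right)}{5}$ ($s{\left(P,Z \right)} = \frac{4}{5} - \frac{\left(P + \left(4 + P\right)\right) \left(Z - 6\right)}{5} = \frac{4}{5} - \frac{\left(4 + 2 P\right) \left(-6 + Z\right)}{5} = \frac{4}{5} - \frac{\left(-6 + Z\right) \left(4 + 2 P\right)}{5}$)
$g = \frac{426}{25}$ ($g = \frac{28}{5} - \frac{4 \left(\frac{7}{5} - \frac{6}{5}\right)}{5} + \frac{12}{5} \cdot 5 - 2 \left(\frac{7}{5} - \frac{6}{5}\right) = \frac{28}{5} - \frac{4 \left(7 \cdot \frac{1}{5} - \frac{6}{5}\right)}{5} + 12 - 2 \left(7 \cdot \frac{1}{5} - \frac{6}{5}\right) = \frac{28}{5} - \frac{4 \left(\frac{7}{5} - \frac{6}{5}\right)}{5} + 12 - 2 \left(\frac{7}{5} - \frac{6}{5}\right) = \frac{28}{5} - \frac{4}{25} + 12 - 2 \cdot \frac{1}{5} = \frac{28}{5} - \frac{4}{25} + 12 - \frac{2}{5} = \frac{426}{25} \approx 17.04$)
$L = -5$
$\left(-25\right) 6 \left(g + L\right) = \left(-25\right) 6 \left(\frac{426}{25} - 5\right) = \left(-150\right) \frac{301}{25} = -1806$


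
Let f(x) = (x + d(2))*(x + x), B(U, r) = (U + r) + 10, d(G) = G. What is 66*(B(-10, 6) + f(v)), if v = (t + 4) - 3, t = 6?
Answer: 8712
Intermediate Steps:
B(U, r) = 10 + U + r
v = 7 (v = (6 + 4) - 3 = 10 - 3 = 7)
f(x) = 2*x*(2 + x) (f(x) = (x + 2)*(x + x) = (2 + x)*(2*x) = 2*x*(2 + x))
66*(B(-10, 6) + f(v)) = 66*((10 - 10 + 6) + 2*7*(2 + 7)) = 66*(6 + 2*7*9) = 66*(6 + 126) = 66*132 = 8712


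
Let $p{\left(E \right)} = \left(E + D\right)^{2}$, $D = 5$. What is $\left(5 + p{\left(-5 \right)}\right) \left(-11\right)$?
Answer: $-55$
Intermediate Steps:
$p{\left(E \right)} = \left(5 + E\right)^{2}$ ($p{\left(E \right)} = \left(E + 5\right)^{2} = \left(5 + E\right)^{2}$)
$\left(5 + p{\left(-5 \right)}\right) \left(-11\right) = \left(5 + \left(5 - 5\right)^{2}\right) \left(-11\right) = \left(5 + 0^{2}\right) \left(-11\right) = \left(5 + 0\right) \left(-11\right) = 5 \left(-11\right) = -55$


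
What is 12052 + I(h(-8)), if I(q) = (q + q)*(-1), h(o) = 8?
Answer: 12036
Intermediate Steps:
I(q) = -2*q (I(q) = (2*q)*(-1) = -2*q)
12052 + I(h(-8)) = 12052 - 2*8 = 12052 - 16 = 12036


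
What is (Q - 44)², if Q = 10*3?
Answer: 196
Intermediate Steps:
Q = 30
(Q - 44)² = (30 - 44)² = (-14)² = 196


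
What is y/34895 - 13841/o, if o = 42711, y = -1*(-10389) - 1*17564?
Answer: -22555232/42582867 ≈ -0.52968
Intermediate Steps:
y = -7175 (y = 10389 - 17564 = -7175)
y/34895 - 13841/o = -7175/34895 - 13841/42711 = -7175*1/34895 - 13841*1/42711 = -205/997 - 13841/42711 = -22555232/42582867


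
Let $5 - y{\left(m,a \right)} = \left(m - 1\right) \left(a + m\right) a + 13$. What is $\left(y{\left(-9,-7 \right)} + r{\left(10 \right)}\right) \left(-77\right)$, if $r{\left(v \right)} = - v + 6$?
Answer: $-85316$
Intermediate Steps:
$r{\left(v \right)} = 6 - v$
$y{\left(m,a \right)} = -8 - a \left(-1 + m\right) \left(a + m\right)$ ($y{\left(m,a \right)} = 5 - \left(\left(m - 1\right) \left(a + m\right) a + 13\right) = 5 - \left(\left(-1 + m\right) \left(a + m\right) a + 13\right) = 5 - \left(a \left(-1 + m\right) \left(a + m\right) + 13\right) = 5 - \left(13 + a \left(-1 + m\right) \left(a + m\right)\right) = -8 - a \left(-1 + m\right) \left(a + m\right)$)
$\left(y{\left(-9,-7 \right)} + r{\left(10 \right)}\right) \left(-77\right) = \left(\left(-8 + \left(-7\right)^{2} - -63 - - 7 \left(-9\right)^{2} - - 9 \left(-7\right)^{2}\right) + \left(6 - 10\right)\right) \left(-77\right) = \left(\left(-8 + 49 + 63 - \left(-7\right) 81 - \left(-9\right) 49\right) + \left(6 - 10\right)\right) \left(-77\right) = \left(\left(-8 + 49 + 63 + 567 + 441\right) - 4\right) \left(-77\right) = \left(1112 - 4\right) \left(-77\right) = 1108 \left(-77\right) = -85316$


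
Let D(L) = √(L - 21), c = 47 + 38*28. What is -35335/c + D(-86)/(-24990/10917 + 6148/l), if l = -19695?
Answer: -35335/1111 - 7963345*I*√107/20714658 ≈ -31.805 - 3.9766*I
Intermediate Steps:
c = 1111 (c = 47 + 1064 = 1111)
D(L) = √(-21 + L)
-35335/c + D(-86)/(-24990/10917 + 6148/l) = -35335/1111 + √(-21 - 86)/(-24990/10917 + 6148/(-19695)) = -35335*1/1111 + √(-107)/(-24990*1/10917 + 6148*(-1/19695)) = -35335/1111 + (I*√107)/(-8330/3639 - 6148/19695) = -35335/1111 + (I*√107)/(-20714658/7963345) = -35335/1111 + (I*√107)*(-7963345/20714658) = -35335/1111 - 7963345*I*√107/20714658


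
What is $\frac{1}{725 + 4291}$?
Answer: $\frac{1}{5016} \approx 0.00019936$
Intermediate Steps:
$\frac{1}{725 + 4291} = \frac{1}{5016}$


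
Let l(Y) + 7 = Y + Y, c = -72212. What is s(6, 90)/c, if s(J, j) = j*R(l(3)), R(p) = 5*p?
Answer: 225/36106 ≈ 0.0062317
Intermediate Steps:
l(Y) = -7 + 2*Y (l(Y) = -7 + (Y + Y) = -7 + 2*Y)
s(J, j) = -5*j (s(J, j) = j*(5*(-7 + 2*3)) = j*(5*(-7 + 6)) = j*(5*(-1)) = j*(-5) = -5*j)
s(6, 90)/c = -5*90/(-72212) = -450*(-1/72212) = 225/36106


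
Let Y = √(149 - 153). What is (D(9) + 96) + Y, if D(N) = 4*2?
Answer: 104 + 2*I ≈ 104.0 + 2.0*I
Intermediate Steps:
D(N) = 8
Y = 2*I (Y = √(-4) = 2*I ≈ 2.0*I)
(D(9) + 96) + Y = (8 + 96) + 2*I = 104 + 2*I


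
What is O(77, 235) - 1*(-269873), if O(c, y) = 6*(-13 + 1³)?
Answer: 269801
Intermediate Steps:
O(c, y) = -72 (O(c, y) = 6*(-13 + 1) = 6*(-12) = -72)
O(77, 235) - 1*(-269873) = -72 - 1*(-269873) = -72 + 269873 = 269801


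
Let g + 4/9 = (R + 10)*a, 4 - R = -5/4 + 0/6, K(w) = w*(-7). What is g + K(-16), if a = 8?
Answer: 2102/9 ≈ 233.56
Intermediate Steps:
K(w) = -7*w
R = 21/4 (R = 4 - (-5/4 + 0/6) = 4 - (-5*¼ + 0*(⅙)) = 4 - (-5/4 + 0) = 4 - 1*(-5/4) = 4 + 5/4 = 21/4 ≈ 5.2500)
g = 1094/9 (g = -4/9 + (21/4 + 10)*8 = -4/9 + (61/4)*8 = -4/9 + 122 = 1094/9 ≈ 121.56)
g + K(-16) = 1094/9 - 7*(-16) = 1094/9 + 112 = 2102/9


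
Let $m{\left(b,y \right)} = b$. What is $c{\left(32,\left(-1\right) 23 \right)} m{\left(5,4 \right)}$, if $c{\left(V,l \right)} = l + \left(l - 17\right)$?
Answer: $-315$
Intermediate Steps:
$c{\left(V,l \right)} = -17 + 2 l$ ($c{\left(V,l \right)} = l + \left(-17 + l\right) = -17 + 2 l$)
$c{\left(32,\left(-1\right) 23 \right)} m{\left(5,4 \right)} = \left(-17 + 2 \left(\left(-1\right) 23\right)\right) 5 = \left(-17 + 2 \left(-23\right)\right) 5 = \left(-17 - 46\right) 5 = \left(-63\right) 5 = -315$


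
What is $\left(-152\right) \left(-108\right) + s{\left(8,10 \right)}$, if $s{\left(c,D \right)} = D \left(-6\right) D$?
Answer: $15816$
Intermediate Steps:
$s{\left(c,D \right)} = - 6 D^{2}$ ($s{\left(c,D \right)} = - 6 D D = - 6 D^{2}$)
$\left(-152\right) \left(-108\right) + s{\left(8,10 \right)} = \left(-152\right) \left(-108\right) - 6 \cdot 10^{2} = 16416 - 600 = 15816$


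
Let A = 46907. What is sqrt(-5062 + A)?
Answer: sqrt(41845) ≈ 204.56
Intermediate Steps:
sqrt(-5062 + A) = sqrt(-5062 + 46907) = sqrt(41845)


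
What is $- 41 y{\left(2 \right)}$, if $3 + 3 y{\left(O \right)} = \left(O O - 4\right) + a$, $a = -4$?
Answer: $\frac{287}{3} \approx 95.667$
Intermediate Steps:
$y{\left(O \right)} = - \frac{11}{3} + \frac{O^{2}}{3}$ ($y{\left(O \right)} = -1 + \frac{\left(O O - 4\right) - 4}{3} = -1 + \frac{\left(O^{2} - 4\right) - 4}{3} = -1 + \frac{\left(-4 + O^{2}\right) - 4}{3} = -1 + \frac{-8 + O^{2}}{3} = -1 + \left(- \frac{8}{3} + \frac{O^{2}}{3}\right) = - \frac{11}{3} + \frac{O^{2}}{3}$)
$- 41 y{\left(2 \right)} = - 41 \left(- \frac{11}{3} + \frac{2^{2}}{3}\right) = - 41 \left(- \frac{11}{3} + \frac{1}{3} \cdot 4\right) = - 41 \left(- \frac{11}{3} + \frac{4}{3}\right) = \left(-41\right) \left(- \frac{7}{3}\right) = \frac{287}{3}$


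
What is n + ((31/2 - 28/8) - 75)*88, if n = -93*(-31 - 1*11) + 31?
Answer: -1607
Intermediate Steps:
n = 3937 (n = -93*(-31 - 11) + 31 = -93*(-42) + 31 = 3906 + 31 = 3937)
n + ((31/2 - 28/8) - 75)*88 = 3937 + ((31/2 - 28/8) - 75)*88 = 3937 + ((31*(½) - 28*⅛) - 75)*88 = 3937 + ((31/2 - 7/2) - 75)*88 = 3937 + (12 - 75)*88 = 3937 - 63*88 = 3937 - 5544 = -1607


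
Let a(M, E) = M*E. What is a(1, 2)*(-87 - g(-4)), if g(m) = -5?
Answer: -164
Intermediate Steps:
a(M, E) = E*M
a(1, 2)*(-87 - g(-4)) = (2*1)*(-87 - 1*(-5)) = 2*(-87 + 5) = 2*(-82) = -164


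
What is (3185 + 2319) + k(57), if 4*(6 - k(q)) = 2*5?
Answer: 11015/2 ≈ 5507.5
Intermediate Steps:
k(q) = 7/2 (k(q) = 6 - 5/2 = 7/2)
(3185 + 2319) + k(57) = (3185 + 2319) + 7/2 = 5504 + 7/2 = 11015/2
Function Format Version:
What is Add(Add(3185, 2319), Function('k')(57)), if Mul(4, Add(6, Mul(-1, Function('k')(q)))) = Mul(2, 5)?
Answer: Rational(11015, 2) ≈ 5507.5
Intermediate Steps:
Function('k')(q) = Rational(7, 2) (Function('k')(q) = Add(6, Mul(Rational(-1, 4), Mul(2, 5))) = Add(6, Mul(Rational(-1, 4), 10)) = Add(6, Rational(-5, 2)) = Rational(7, 2))
Add(Add(3185, 2319), Function('k')(57)) = Add(Add(3185, 2319), Rational(7, 2)) = Add(5504, Rational(7, 2)) = Rational(11015, 2)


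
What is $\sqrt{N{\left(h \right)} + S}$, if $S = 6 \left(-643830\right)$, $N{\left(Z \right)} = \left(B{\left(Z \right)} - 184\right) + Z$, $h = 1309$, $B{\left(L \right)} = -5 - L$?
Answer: $3 i \sqrt{429241} \approx 1965.5 i$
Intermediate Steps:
$N{\left(Z \right)} = -189$ ($N{\left(Z \right)} = \left(\left(-5 - Z\right) - 184\right) + Z = \left(-189 - Z\right) + Z = -189$)
$S = -3862980$
$\sqrt{N{\left(h \right)} + S} = \sqrt{-189 - 3862980} = \sqrt{-3863169} = 3 i \sqrt{429241}$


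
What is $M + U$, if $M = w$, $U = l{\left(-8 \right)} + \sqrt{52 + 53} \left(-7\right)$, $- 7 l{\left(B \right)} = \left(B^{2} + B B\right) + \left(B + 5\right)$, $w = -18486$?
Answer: $- \frac{129527}{7} - 7 \sqrt{105} \approx -18576.0$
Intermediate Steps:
$l{\left(B \right)} = - \frac{5}{7} - \frac{2 B^{2}}{7} - \frac{B}{7}$ ($l{\left(B \right)} = - \frac{\left(B^{2} + B B\right) + \left(B + 5\right)}{7} = - \frac{\left(B^{2} + B^{2}\right) + \left(5 + B\right)}{7} = - \frac{2 B^{2} + \left(5 + B\right)}{7} = - \frac{5 + B + 2 B^{2}}{7} = - \frac{5}{7} - \frac{2 B^{2}}{7} - \frac{B}{7}$)
$U = - \frac{125}{7} - 7 \sqrt{105}$ ($U = \left(- \frac{5}{7} - \frac{2 \left(-8\right)^{2}}{7} - - \frac{8}{7}\right) + \sqrt{52 + 53} \left(-7\right) = \left(- \frac{5}{7} - \frac{128}{7} + \frac{8}{7}\right) + \sqrt{105} \left(-7\right) = \left(- \frac{5}{7} - \frac{128}{7} + \frac{8}{7}\right) - 7 \sqrt{105} = - \frac{125}{7} - 7 \sqrt{105} \approx -89.586$)
$M = -18486$
$M + U = -18486 - \left(\frac{125}{7} + 7 \sqrt{105}\right) = - \frac{129527}{7} - 7 \sqrt{105}$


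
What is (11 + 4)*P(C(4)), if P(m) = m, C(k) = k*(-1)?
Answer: -60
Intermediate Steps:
C(k) = -k
(11 + 4)*P(C(4)) = (11 + 4)*(-1*4) = 15*(-4) = -60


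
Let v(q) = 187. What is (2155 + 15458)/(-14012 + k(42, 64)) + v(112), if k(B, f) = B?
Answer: 2594777/13970 ≈ 185.74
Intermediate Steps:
(2155 + 15458)/(-14012 + k(42, 64)) + v(112) = (2155 + 15458)/(-14012 + 42) + 187 = 17613/(-13970) + 187 = 17613*(-1/13970) + 187 = -17613/13970 + 187 = 2594777/13970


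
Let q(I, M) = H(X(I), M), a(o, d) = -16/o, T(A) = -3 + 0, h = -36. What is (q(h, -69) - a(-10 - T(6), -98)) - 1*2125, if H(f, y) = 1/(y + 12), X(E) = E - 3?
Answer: -848794/399 ≈ -2127.3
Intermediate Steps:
X(E) = -3 + E
H(f, y) = 1/(12 + y)
T(A) = -3
q(I, M) = 1/(12 + M)
(q(h, -69) - a(-10 - T(6), -98)) - 1*2125 = (1/(12 - 69) - (-16)/(-10 - 1*(-3))) - 1*2125 = (1/(-57) - (-16)/(-10 + 3)) - 2125 = (-1/57 - (-16)/(-7)) - 2125 = (-1/57 - (-16)*(-1)/7) - 2125 = (-1/57 - 1*16/7) - 2125 = (-1/57 - 16/7) - 2125 = -919/399 - 2125 = -848794/399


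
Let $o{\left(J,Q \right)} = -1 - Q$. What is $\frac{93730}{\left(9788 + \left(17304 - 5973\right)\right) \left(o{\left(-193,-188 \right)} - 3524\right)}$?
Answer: $- \frac{13390}{10067729} \approx -0.00133$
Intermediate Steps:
$\frac{93730}{\left(9788 + \left(17304 - 5973\right)\right) \left(o{\left(-193,-188 \right)} - 3524\right)} = \frac{93730}{\left(9788 + \left(17304 - 5973\right)\right) \left(\left(-1 - -188\right) - 3524\right)} = \frac{93730}{\left(9788 + 11331\right) \left(\left(-1 + 188\right) - 3524\right)} = \frac{93730}{21119 \left(187 - 3524\right)} = \frac{93730}{21119 \left(-3337\right)} = \frac{93730}{-70474103} = 93730 \left(- \frac{1}{70474103}\right) = - \frac{13390}{10067729}$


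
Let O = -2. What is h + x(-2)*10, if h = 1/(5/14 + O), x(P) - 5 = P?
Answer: 676/23 ≈ 29.391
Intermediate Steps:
x(P) = 5 + P
h = -14/23 (h = 1/(5/14 - 2) = 1/(-23/14) = -14/23 ≈ -0.60870)
h + x(-2)*10 = -14/23 + (5 - 2)*10 = -14/23 + 3*10 = -14/23 + 30 = 676/23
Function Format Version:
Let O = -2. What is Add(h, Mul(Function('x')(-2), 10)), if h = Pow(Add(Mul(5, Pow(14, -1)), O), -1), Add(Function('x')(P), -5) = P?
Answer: Rational(676, 23) ≈ 29.391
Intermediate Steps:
Function('x')(P) = Add(5, P)
h = Rational(-14, 23) (h = Pow(Add(Mul(5, Pow(14, -1)), -2), -1) = Pow(Add(Mul(5, Rational(1, 14)), -2), -1) = Pow(Add(Rational(5, 14), -2), -1) = Pow(Rational(-23, 14), -1) = Rational(-14, 23) ≈ -0.60870)
Add(h, Mul(Function('x')(-2), 10)) = Add(Rational(-14, 23), Mul(Add(5, -2), 10)) = Add(Rational(-14, 23), Mul(3, 10)) = Add(Rational(-14, 23), 30) = Rational(676, 23)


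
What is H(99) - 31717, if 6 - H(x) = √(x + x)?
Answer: -31711 - 3*√22 ≈ -31725.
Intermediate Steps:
H(x) = 6 - √2*√x (H(x) = 6 - √(x + x) = 6 - √(2*x) = 6 - √2*√x)
H(99) - 31717 = (6 - √2*√99) - 31717 = (6 - √2*3*√11) - 31717 = (6 - 3*√22) - 31717 = -31711 - 3*√22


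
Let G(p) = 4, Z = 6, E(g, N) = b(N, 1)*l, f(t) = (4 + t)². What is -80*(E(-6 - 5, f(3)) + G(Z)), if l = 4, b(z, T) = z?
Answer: -16000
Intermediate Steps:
E(g, N) = 4*N (E(g, N) = N*4 = 4*N)
-80*(E(-6 - 5, f(3)) + G(Z)) = -80*(4*(4 + 3)² + 4) = -80*(4*7² + 4) = -80*(4*49 + 4) = -80*(196 + 4) = -80*200 = -16000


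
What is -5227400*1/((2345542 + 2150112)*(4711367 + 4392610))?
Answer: -2613700/20464165307979 ≈ -1.2772e-7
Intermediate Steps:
-5227400*1/((2345542 + 2150112)*(4711367 + 4392610)) = -5227400/(4495654*9103977) = -5227400/40928330615958 = -5227400*1/40928330615958 = -2613700/20464165307979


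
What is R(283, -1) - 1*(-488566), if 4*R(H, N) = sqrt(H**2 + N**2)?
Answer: 488566 + sqrt(80090)/4 ≈ 4.8864e+5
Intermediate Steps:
R(H, N) = sqrt(H**2 + N**2)/4
R(283, -1) - 1*(-488566) = sqrt(283**2 + (-1)**2)/4 - 1*(-488566) = sqrt(80089 + 1)/4 + 488566 = sqrt(80090)/4 + 488566 = 488566 + sqrt(80090)/4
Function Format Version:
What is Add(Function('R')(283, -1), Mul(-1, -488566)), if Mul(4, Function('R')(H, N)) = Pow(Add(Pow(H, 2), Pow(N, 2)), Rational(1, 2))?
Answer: Add(488566, Mul(Rational(1, 4), Pow(80090, Rational(1, 2)))) ≈ 4.8864e+5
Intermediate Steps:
Function('R')(H, N) = Mul(Rational(1, 4), Pow(Add(Pow(H, 2), Pow(N, 2)), Rational(1, 2)))
Add(Function('R')(283, -1), Mul(-1, -488566)) = Add(Mul(Rational(1, 4), Pow(Add(Pow(283, 2), Pow(-1, 2)), Rational(1, 2))), Mul(-1, -488566)) = Add(Mul(Rational(1, 4), Pow(Add(80089, 1), Rational(1, 2))), 488566) = Add(Mul(Rational(1, 4), Pow(80090, Rational(1, 2))), 488566) = Add(488566, Mul(Rational(1, 4), Pow(80090, Rational(1, 2))))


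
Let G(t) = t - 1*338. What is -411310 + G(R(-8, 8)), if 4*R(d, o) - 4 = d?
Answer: -411649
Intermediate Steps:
R(d, o) = 1 + d/4
G(t) = -338 + t (G(t) = t - 338 = -338 + t)
-411310 + G(R(-8, 8)) = -411310 + (-338 + (1 + (1/4)*(-8))) = -411310 + (-338 + (1 - 2)) = -411310 + (-338 - 1) = -411310 - 339 = -411649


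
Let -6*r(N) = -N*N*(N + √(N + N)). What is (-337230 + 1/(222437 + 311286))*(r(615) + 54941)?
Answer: -13975303486273545023/1067446 - 22691912373960675*√1230/1067446 ≈ -1.3838e+13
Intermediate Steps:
r(N) = N²*(N + √2*√N)/6 (r(N) = -(-1)*(N*N)*(N + √(N + N))/6 = -(-1)*N²*(N + √(2*N))/6 = -(-1)*N²*(N + √2*√N)/6 = N²*(N + √2*√N)/6)
(-337230 + 1/(222437 + 311286))*(r(615) + 54941) = (-337230 + 1/(222437 + 311286))*(((⅙)*615³ + √2*615^(5/2)/6) + 54941) = (-337230 + 1/533723)*(((⅙)*232608375 + √2*(378225*√615)/6) + 54941) = (-337230 + 1/533723)*((77536125/2 + 126075*√1230/2) + 54941) = -179987407289*(77646007/2 + 126075*√1230/2)/533723 = -13975303486273545023/1067446 - 22691912373960675*√1230/1067446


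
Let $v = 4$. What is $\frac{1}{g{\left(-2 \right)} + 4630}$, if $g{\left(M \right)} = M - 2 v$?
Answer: $\frac{1}{4620} \approx 0.00021645$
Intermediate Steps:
$g{\left(M \right)} = -8 + M$ ($g{\left(M \right)} = M - 8 = -8 + M$)
$\frac{1}{g{\left(-2 \right)} + 4630} = \frac{1}{\left(-8 - 2\right) + 4630} = \frac{1}{-10 + 4630} = \frac{1}{4620}$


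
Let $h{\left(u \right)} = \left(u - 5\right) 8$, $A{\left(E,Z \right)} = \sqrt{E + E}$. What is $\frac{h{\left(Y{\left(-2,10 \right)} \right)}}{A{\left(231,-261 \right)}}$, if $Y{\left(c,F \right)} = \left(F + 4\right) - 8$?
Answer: $\frac{4 \sqrt{462}}{231} \approx 0.37219$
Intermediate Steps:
$A{\left(E,Z \right)} = \sqrt{2} \sqrt{E}$ ($A{\left(E,Z \right)} = \sqrt{2 E} = \sqrt{2} \sqrt{E}$)
$Y{\left(c,F \right)} = -4 + F$ ($Y{\left(c,F \right)} = \left(4 + F\right) - 8 = -4 + F$)
$h{\left(u \right)} = -40 + 8 u$ ($h{\left(u \right)} = \left(-5 + u\right) 8 = -40 + 8 u$)
$\frac{h{\left(Y{\left(-2,10 \right)} \right)}}{A{\left(231,-261 \right)}} = \frac{-40 + 8 \left(-4 + 10\right)}{\sqrt{2} \sqrt{231}} = \frac{-40 + 8 \cdot 6}{\sqrt{462}} = \left(-40 + 48\right) \frac{\sqrt{462}}{462} = 8 \frac{\sqrt{462}}{462} = \frac{4 \sqrt{462}}{231}$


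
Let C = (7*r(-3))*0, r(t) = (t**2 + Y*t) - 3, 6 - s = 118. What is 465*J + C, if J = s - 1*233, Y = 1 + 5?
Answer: -160425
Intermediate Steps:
Y = 6
s = -112 (s = 6 - 1*118 = 6 - 118 = -112)
r(t) = -3 + t**2 + 6*t (r(t) = (t**2 + 6*t) - 3 = -3 + t**2 + 6*t)
J = -345 (J = -112 - 1*233 = -112 - 233 = -345)
C = 0 (C = (7*(-3 + (-3)**2 + 6*(-3)))*0 = (7*(-3 + 9 - 18))*0 = (7*(-12))*0 = -84*0 = 0)
465*J + C = 465*(-345) + 0 = -160425 + 0 = -160425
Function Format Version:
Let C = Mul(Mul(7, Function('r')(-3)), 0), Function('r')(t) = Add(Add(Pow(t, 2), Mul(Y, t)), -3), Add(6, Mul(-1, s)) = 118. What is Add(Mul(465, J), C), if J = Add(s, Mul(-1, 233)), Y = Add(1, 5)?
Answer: -160425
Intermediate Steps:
Y = 6
s = -112 (s = Add(6, Mul(-1, 118)) = Add(6, -118) = -112)
Function('r')(t) = Add(-3, Pow(t, 2), Mul(6, t)) (Function('r')(t) = Add(Add(Pow(t, 2), Mul(6, t)), -3) = Add(-3, Pow(t, 2), Mul(6, t)))
J = -345 (J = Add(-112, Mul(-1, 233)) = Add(-112, -233) = -345)
C = 0 (C = Mul(Mul(7, Add(-3, Pow(-3, 2), Mul(6, -3))), 0) = Mul(Mul(7, Add(-3, 9, -18)), 0) = Mul(Mul(7, -12), 0) = Mul(-84, 0) = 0)
Add(Mul(465, J), C) = Add(Mul(465, -345), 0) = Add(-160425, 0) = -160425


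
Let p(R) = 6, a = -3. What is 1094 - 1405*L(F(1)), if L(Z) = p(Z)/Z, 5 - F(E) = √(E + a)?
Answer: 2*(-1480*I + 547*√2)/(√2 + 5*I) ≈ -467.11 - 441.55*I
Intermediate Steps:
F(E) = 5 - √(-3 + E) (F(E) = 5 - √(E - 3) = 5 - √(-3 + E))
L(Z) = 6/Z
1094 - 1405*L(F(1)) = 1094 - 8430/(5 - √(-3 + 1)) = 1094 - 8430/(5 - √(-2)) = 1094 - 8430/(5 - I*√2)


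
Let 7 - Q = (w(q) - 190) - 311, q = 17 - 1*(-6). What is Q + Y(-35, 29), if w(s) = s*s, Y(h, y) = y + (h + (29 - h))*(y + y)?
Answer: 1690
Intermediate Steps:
q = 23 (q = 17 + 6 = 23)
Y(h, y) = 59*y (Y(h, y) = y + 29*(2*y) = y + 58*y = 59*y)
w(s) = s²
Q = -21 (Q = 7 - ((23² - 190) - 311) = 7 - ((529 - 190) - 311) = 7 - (339 - 311) = 7 - 1*28 = 7 - 28 = -21)
Q + Y(-35, 29) = -21 + 59*29 = -21 + 1711 = 1690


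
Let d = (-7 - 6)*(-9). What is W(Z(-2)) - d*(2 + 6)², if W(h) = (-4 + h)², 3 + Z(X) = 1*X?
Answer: -7407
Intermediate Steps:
Z(X) = -3 + X (Z(X) = -3 + 1*X = -3 + X)
d = 117 (d = -13*(-9) = 117)
W(Z(-2)) - d*(2 + 6)² = (-4 + (-3 - 2))² - 117*(2 + 6)² = (-4 - 5)² - 117*8² = (-9)² - 117*64 = 81 - 1*7488 = 81 - 7488 = -7407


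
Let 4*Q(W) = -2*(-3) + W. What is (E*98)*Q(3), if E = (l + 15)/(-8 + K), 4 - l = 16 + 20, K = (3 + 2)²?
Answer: -441/2 ≈ -220.50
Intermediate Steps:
K = 25 (K = 5² = 25)
l = -32 (l = 4 - (16 + 20) = 4 - 1*36 = 4 - 36 = -32)
Q(W) = 3/2 + W/4 (Q(W) = (-2*(-3) + W)/4 = (6 + W)/4 = 3/2 + W/4)
E = -1 (E = (-32 + 15)/(-8 + 25) = -17/17 = -17*1/17 = -1)
(E*98)*Q(3) = (-1*98)*(3/2 + (¼)*3) = -98*(3/2 + ¾) = -98*9/4 = -441/2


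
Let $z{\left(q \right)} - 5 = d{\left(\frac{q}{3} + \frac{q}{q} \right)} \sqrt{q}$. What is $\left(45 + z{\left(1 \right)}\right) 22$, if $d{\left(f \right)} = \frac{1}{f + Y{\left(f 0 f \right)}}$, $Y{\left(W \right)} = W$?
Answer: $\frac{2233}{2} \approx 1116.5$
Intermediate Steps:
$d{\left(f \right)} = \frac{1}{f}$ ($d{\left(f \right)} = \frac{1}{f + f 0 f} = \frac{1}{f + 0 f} = \frac{1}{f + 0} = \frac{1}{f}$)
$z{\left(q \right)} = 5 + \frac{\sqrt{q}}{1 + \frac{q}{3}}$ ($z{\left(q \right)} = 5 + \frac{\sqrt{q}}{\frac{q}{3} + \frac{q}{q}} = 5 + \frac{\sqrt{q}}{q \frac{1}{3} + 1} = 5 + \frac{\sqrt{q}}{\frac{q}{3} + 1} = 5 + \frac{\sqrt{q}}{1 + \frac{q}{3}}$)
$\left(45 + z{\left(1 \right)}\right) 22 = \left(45 + \frac{15 + 3 \sqrt{1} + 5 \cdot 1}{3 + 1}\right) 22 = \left(45 + \frac{15 + 3 \cdot 1 + 5}{4}\right) 22 = \left(45 + \frac{15 + 3 + 5}{4}\right) 22 = \left(45 + \frac{1}{4} \cdot 23\right) 22 = \left(45 + \frac{23}{4}\right) 22 = \frac{203}{4} \cdot 22 = \frac{2233}{2}$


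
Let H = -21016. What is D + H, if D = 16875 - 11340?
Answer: -15481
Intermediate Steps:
D = 5535
D + H = 5535 - 21016 = -15481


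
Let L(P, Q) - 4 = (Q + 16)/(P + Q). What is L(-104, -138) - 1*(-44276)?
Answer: 5357941/121 ≈ 44281.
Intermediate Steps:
L(P, Q) = 4 + (16 + Q)/(P + Q) (L(P, Q) = 4 + (Q + 16)/(P + Q) = 4 + (16 + Q)/(P + Q))
L(-104, -138) - 1*(-44276) = (16 + 4*(-104) + 5*(-138))/(-104 - 138) - 1*(-44276) = (16 - 416 - 690)/(-242) + 44276 = -1/242*(-1090) + 44276 = 545/121 + 44276 = 5357941/121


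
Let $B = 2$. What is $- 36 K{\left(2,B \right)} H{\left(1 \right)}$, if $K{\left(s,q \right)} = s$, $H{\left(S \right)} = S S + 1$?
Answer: $-144$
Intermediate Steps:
$H{\left(S \right)} = 1 + S^{2}$ ($H{\left(S \right)} = S^{2} + 1 = 1 + S^{2}$)
$- 36 K{\left(2,B \right)} H{\left(1 \right)} = \left(-36\right) 2 \left(1 + 1^{2}\right) = - 72 \left(1 + 1\right) = \left(-72\right) 2 = -144$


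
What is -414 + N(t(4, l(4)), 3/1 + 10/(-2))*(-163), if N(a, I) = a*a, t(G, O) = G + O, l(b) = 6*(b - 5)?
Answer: -1066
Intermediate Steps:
l(b) = -30 + 6*b (l(b) = 6*(-5 + b) = -30 + 6*b)
N(a, I) = a²
-414 + N(t(4, l(4)), 3/1 + 10/(-2))*(-163) = -414 + (4 + (-30 + 6*4))²*(-163) = -414 + (4 + (-30 + 24))²*(-163) = -414 + (4 - 6)²*(-163) = -414 + (-2)²*(-163) = -414 + 4*(-163) = -414 - 652 = -1066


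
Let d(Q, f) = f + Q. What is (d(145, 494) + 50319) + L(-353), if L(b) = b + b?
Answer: 50252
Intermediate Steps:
d(Q, f) = Q + f
L(b) = 2*b
(d(145, 494) + 50319) + L(-353) = ((145 + 494) + 50319) + 2*(-353) = (639 + 50319) - 706 = 50958 - 706 = 50252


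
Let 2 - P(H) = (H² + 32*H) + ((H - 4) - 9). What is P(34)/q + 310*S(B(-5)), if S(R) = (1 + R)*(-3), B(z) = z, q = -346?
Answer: 1289383/346 ≈ 3726.5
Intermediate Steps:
S(R) = -3 - 3*R
P(H) = 15 - H² - 33*H (P(H) = 2 - ((H² + 32*H) + ((H - 4) - 9)) = 2 - ((H² + 32*H) + ((-4 + H) - 9)) = 2 - ((H² + 32*H) + (-13 + H)) = 2 - (-13 + H² + 33*H) = 2 + (13 - H² - 33*H) = 15 - H² - 33*H)
P(34)/q + 310*S(B(-5)) = (15 - 1*34² - 33*34)/(-346) + 310*(-3 - 3*(-5)) = (15 - 1*1156 - 1122)*(-1/346) + 310*(-3 + 15) = (15 - 1156 - 1122)*(-1/346) + 310*12 = -2263*(-1/346) + 3720 = 2263/346 + 3720 = 1289383/346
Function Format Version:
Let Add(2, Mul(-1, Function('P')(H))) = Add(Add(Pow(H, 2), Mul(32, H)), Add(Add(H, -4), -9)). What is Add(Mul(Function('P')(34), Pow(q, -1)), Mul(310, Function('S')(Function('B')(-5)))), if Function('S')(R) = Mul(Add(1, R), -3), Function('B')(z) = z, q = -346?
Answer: Rational(1289383, 346) ≈ 3726.5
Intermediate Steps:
Function('S')(R) = Add(-3, Mul(-3, R))
Function('P')(H) = Add(15, Mul(-1, Pow(H, 2)), Mul(-33, H)) (Function('P')(H) = Add(2, Mul(-1, Add(Add(Pow(H, 2), Mul(32, H)), Add(Add(H, -4), -9)))) = Add(2, Mul(-1, Add(Add(Pow(H, 2), Mul(32, H)), Add(Add(-4, H), -9)))) = Add(2, Mul(-1, Add(Add(Pow(H, 2), Mul(32, H)), Add(-13, H)))) = Add(2, Mul(-1, Add(-13, Pow(H, 2), Mul(33, H)))) = Add(2, Add(13, Mul(-1, Pow(H, 2)), Mul(-33, H))) = Add(15, Mul(-1, Pow(H, 2)), Mul(-33, H)))
Add(Mul(Function('P')(34), Pow(q, -1)), Mul(310, Function('S')(Function('B')(-5)))) = Add(Mul(Add(15, Mul(-1, Pow(34, 2)), Mul(-33, 34)), Pow(-346, -1)), Mul(310, Add(-3, Mul(-3, -5)))) = Add(Mul(Add(15, Mul(-1, 1156), -1122), Rational(-1, 346)), Mul(310, Add(-3, 15))) = Add(Mul(Add(15, -1156, -1122), Rational(-1, 346)), Mul(310, 12)) = Add(Mul(-2263, Rational(-1, 346)), 3720) = Add(Rational(2263, 346), 3720) = Rational(1289383, 346)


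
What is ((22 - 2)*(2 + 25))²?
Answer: 291600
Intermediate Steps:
((22 - 2)*(2 + 25))² = (20*27)² = 540² = 291600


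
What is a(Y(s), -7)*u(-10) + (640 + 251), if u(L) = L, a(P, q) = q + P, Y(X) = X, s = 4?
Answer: 921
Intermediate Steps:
a(P, q) = P + q
a(Y(s), -7)*u(-10) + (640 + 251) = (4 - 7)*(-10) + (640 + 251) = -3*(-10) + 891 = 30 + 891 = 921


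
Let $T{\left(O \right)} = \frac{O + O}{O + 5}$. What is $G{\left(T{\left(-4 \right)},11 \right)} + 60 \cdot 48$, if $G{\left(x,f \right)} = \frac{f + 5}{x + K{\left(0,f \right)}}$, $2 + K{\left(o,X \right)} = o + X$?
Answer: $2896$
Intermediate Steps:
$T{\left(O \right)} = \frac{2 O}{5 + O}$
$K{\left(o,X \right)} = -2 + X + o$ ($K{\left(o,X \right)} = -2 + \left(o + X\right) = -2 + \left(X + o\right) = -2 + X + o$)
$G{\left(x,f \right)} = \frac{5 + f}{-2 + f + x}$ ($G{\left(x,f \right)} = \frac{f + 5}{x + \left(-2 + f + 0\right)} = \frac{5 + f}{x + \left(-2 + f\right)} = \frac{5 + f}{-2 + f + x}$)
$G{\left(T{\left(-4 \right)},11 \right)} + 60 \cdot 48 = \frac{5 + 11}{-2 + 11 + 2 \left(-4\right) \frac{1}{5 - 4}} + 60 \cdot 48 = \frac{1}{-2 + 11 + 2 \left(-4\right) 1^{-1}} \cdot 16 + 2880 = \frac{1}{-2 + 11 + 2 \left(-4\right) 1} \cdot 16 + 2880 = \frac{1}{-2 + 11 - 8} \cdot 16 + 2880 = 1^{-1} \cdot 16 + 2880 = 1 \cdot 16 + 2880 = 16 + 2880 = 2896$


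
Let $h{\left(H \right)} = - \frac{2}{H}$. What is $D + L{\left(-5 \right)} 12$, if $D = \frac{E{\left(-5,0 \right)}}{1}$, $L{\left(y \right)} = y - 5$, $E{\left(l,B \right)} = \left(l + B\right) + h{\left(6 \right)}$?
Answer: $- \frac{376}{3} \approx -125.33$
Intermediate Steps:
$E{\left(l,B \right)} = - \frac{1}{3} + B + l$ ($E{\left(l,B \right)} = \left(l + B\right) - \frac{2}{6} = \left(B + l\right) - \frac{1}{3} = - \frac{1}{3} + B + l$)
$L{\left(y \right)} = -5 + y$
$D = - \frac{16}{3}$ ($D = \frac{- \frac{1}{3} + 0 - 5}{1} = \left(- \frac{16}{3}\right) 1 = - \frac{16}{3} \approx -5.3333$)
$D + L{\left(-5 \right)} 12 = - \frac{16}{3} + \left(-5 - 5\right) 12 = - \frac{16}{3} - 120 = - \frac{376}{3}$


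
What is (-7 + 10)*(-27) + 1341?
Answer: 1260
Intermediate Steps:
(-7 + 10)*(-27) + 1341 = 3*(-27) + 1341 = -81 + 1341 = 1260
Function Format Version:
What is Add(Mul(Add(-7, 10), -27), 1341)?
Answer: 1260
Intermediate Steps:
Add(Mul(Add(-7, 10), -27), 1341) = Add(Mul(3, -27), 1341) = Add(-81, 1341) = 1260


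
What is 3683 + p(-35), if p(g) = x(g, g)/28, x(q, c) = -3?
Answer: 103121/28 ≈ 3682.9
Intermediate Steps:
p(g) = -3/28
3683 + p(-35) = 3683 - 3/28 = 103121/28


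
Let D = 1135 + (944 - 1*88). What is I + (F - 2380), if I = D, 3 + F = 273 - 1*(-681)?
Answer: 562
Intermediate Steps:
F = 951 (F = -3 + (273 - 1*(-681)) = -3 + (273 + 681) = -3 + 954 = 951)
D = 1991 (D = 1135 + (944 - 88) = 1135 + 856 = 1991)
I = 1991
I + (F - 2380) = 1991 + (951 - 2380) = 1991 - 1429 = 562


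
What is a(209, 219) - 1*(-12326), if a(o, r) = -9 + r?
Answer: 12536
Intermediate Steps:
a(209, 219) - 1*(-12326) = (-9 + 219) - 1*(-12326) = 210 + 12326 = 12536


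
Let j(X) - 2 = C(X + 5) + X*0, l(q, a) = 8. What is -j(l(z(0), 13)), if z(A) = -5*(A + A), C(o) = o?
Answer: -15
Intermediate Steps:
z(A) = -10*A (z(A) = -5*2*A = -10*A)
j(X) = 7 + X (j(X) = 2 + ((X + 5) + X*0) = 2 + ((5 + X) + 0) = 2 + (5 + X) = 7 + X)
-j(l(z(0), 13)) = -(7 + 8) = -1*15 = -15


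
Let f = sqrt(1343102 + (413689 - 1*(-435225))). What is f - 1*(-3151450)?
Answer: 3151450 + 4*sqrt(137001) ≈ 3.1529e+6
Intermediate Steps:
f = 4*sqrt(137001) (f = sqrt(1343102 + (413689 + 435225)) = sqrt(1343102 + 848914) = sqrt(2192016) = 4*sqrt(137001) ≈ 1480.5)
f - 1*(-3151450) = 4*sqrt(137001) - 1*(-3151450) = 4*sqrt(137001) + 3151450 = 3151450 + 4*sqrt(137001)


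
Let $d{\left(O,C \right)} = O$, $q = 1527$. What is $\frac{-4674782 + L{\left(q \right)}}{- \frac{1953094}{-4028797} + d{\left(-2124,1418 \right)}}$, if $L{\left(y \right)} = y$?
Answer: $\frac{18827595724235}{8555211734} \approx 2200.7$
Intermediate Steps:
$\frac{-4674782 + L{\left(q \right)}}{- \frac{1953094}{-4028797} + d{\left(-2124,1418 \right)}} = \frac{-4674782 + 1527}{- \frac{1953094}{-4028797} - 2124} = - \frac{4673255}{\left(-1953094\right) \left(- \frac{1}{4028797}\right) - 2124} = - \frac{4673255}{\frac{1953094}{4028797} - 2124} = - \frac{4673255}{- \frac{8555211734}{4028797}} = \left(-4673255\right) \left(- \frac{4028797}{8555211734}\right) = \frac{18827595724235}{8555211734}$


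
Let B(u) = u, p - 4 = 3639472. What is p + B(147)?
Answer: 3639623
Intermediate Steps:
p = 3639476 (p = 4 + 3639472 = 3639476)
p + B(147) = 3639476 + 147 = 3639623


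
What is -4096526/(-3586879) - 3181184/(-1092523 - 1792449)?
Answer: 5807221223002/2587011370597 ≈ 2.2448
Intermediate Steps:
-4096526/(-3586879) - 3181184/(-1092523 - 1792449) = -4096526*(-1/3586879) - 3181184/(-2884972) = 4096526/3586879 - 3181184*(-1/2884972) = 4096526/3586879 + 795296/721243 = 5807221223002/2587011370597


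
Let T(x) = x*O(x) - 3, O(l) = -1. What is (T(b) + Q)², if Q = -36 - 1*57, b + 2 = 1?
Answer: 9025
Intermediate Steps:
b = -1 (b = -2 + 1 = -1)
Q = -93 (Q = -36 - 57 = -93)
T(x) = -3 - x (T(x) = x*(-1) - 3 = -x - 3 = -3 - x)
(T(b) + Q)² = ((-3 - 1*(-1)) - 93)² = ((-3 + 1) - 93)² = (-2 - 93)² = (-95)² = 9025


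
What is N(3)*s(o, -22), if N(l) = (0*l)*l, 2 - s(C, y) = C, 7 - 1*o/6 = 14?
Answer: 0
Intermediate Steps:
o = -42 (o = 42 - 6*14 = 42 - 84 = -42)
s(C, y) = 2 - C
N(l) = 0 (N(l) = 0*l = 0)
N(3)*s(o, -22) = 0*(2 - 1*(-42)) = 0*(2 + 42) = 0*44 = 0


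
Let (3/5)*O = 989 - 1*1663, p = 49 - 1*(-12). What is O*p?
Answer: -205570/3 ≈ -68523.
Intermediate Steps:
p = 61 (p = 49 + 12 = 61)
O = -3370/3 (O = 5*(989 - 1*1663)/3 = 5*(989 - 1663)/3 = (5/3)*(-674) = -3370/3 ≈ -1123.3)
O*p = -3370/3*61 = -205570/3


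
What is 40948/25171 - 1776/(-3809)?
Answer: 200674628/95876339 ≈ 2.0931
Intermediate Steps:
40948/25171 - 1776/(-3809) = 40948*(1/25171) - 1776*(-1/3809) = 40948/25171 + 1776/3809 = 200674628/95876339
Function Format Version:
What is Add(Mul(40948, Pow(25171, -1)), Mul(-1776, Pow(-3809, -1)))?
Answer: Rational(200674628, 95876339) ≈ 2.0931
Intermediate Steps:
Add(Mul(40948, Pow(25171, -1)), Mul(-1776, Pow(-3809, -1))) = Add(Mul(40948, Rational(1, 25171)), Mul(-1776, Rational(-1, 3809))) = Add(Rational(40948, 25171), Rational(1776, 3809)) = Rational(200674628, 95876339)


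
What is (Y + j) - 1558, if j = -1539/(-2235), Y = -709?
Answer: -1688402/745 ≈ -2266.3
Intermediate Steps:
j = 513/745 (j = -1539*(-1/2235) = 513/745 ≈ 0.68859)
(Y + j) - 1558 = (-709 + 513/745) - 1558 = -527692/745 - 1558 = -1688402/745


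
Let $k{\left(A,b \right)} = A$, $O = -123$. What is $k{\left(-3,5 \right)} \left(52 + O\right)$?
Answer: $213$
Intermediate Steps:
$k{\left(-3,5 \right)} \left(52 + O\right) = - 3 \left(52 - 123\right) = \left(-3\right) \left(-71\right) = 213$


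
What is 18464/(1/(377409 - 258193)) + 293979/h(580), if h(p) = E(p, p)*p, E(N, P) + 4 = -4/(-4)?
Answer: 1276698351927/580 ≈ 2.2012e+9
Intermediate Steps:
E(N, P) = -3 (E(N, P) = -4 - 4/(-4) = -4 - 4*(-1/4) = -4 + 1 = -3)
h(p) = -3*p
18464/(1/(377409 - 258193)) + 293979/h(580) = 18464/(1/(377409 - 258193)) + 293979/((-3*580)) = 18464/(1/119216) + 293979/(-1740) = 18464/(1/119216) + 293979*(-1/1740) = 18464*119216 - 97993/580 = 2201204224 - 97993/580 = 1276698351927/580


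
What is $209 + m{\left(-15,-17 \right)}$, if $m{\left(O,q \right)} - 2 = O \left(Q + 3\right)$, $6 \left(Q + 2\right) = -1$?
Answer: $\frac{397}{2} \approx 198.5$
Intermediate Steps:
$Q = - \frac{13}{6}$ ($Q = -2 + \frac{1}{6} \left(-1\right) = -2 - \frac{1}{6} = - \frac{13}{6} \approx -2.1667$)
$m{\left(O,q \right)} = 2 + \frac{5 O}{6}$ ($m{\left(O,q \right)} = 2 + O \left(- \frac{13}{6} + 3\right) = 2 + O \frac{5}{6} = 2 + \frac{5 O}{6}$)
$209 + m{\left(-15,-17 \right)} = 209 + \left(2 + \frac{5}{6} \left(-15\right)\right) = 209 + \left(2 - \frac{25}{2}\right) = 209 - \frac{21}{2} = \frac{397}{2}$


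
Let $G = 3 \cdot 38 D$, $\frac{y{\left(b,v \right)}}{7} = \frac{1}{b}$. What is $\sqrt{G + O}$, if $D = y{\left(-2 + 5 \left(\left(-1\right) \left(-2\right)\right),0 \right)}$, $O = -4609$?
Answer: $\frac{i \sqrt{18037}}{2} \approx 67.151 i$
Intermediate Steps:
$y{\left(b,v \right)} = \frac{7}{b}$
$D = \frac{7}{8}$ ($D = \frac{7}{-2 + 5 \left(\left(-1\right) \left(-2\right)\right)} = \frac{7}{-2 + 5 \cdot 2} = \frac{7}{-2 + 10} = \frac{7}{8} \approx 0.875$)
$G = \frac{399}{4}$ ($G = 3 \cdot 38 \cdot \frac{7}{8} = 3 \cdot \frac{133}{4} = \frac{399}{4} \approx 99.75$)
$\sqrt{G + O} = \sqrt{\frac{399}{4} - 4609} = \sqrt{- \frac{18037}{4}} = \frac{i \sqrt{18037}}{2}$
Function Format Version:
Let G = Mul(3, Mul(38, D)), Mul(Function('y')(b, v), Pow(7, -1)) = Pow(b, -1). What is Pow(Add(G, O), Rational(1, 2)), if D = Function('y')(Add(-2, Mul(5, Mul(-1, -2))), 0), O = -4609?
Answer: Mul(Rational(1, 2), I, Pow(18037, Rational(1, 2))) ≈ Mul(67.151, I)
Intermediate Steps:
Function('y')(b, v) = Mul(7, Pow(b, -1))
D = Rational(7, 8) (D = Mul(7, Pow(Add(-2, Mul(5, Mul(-1, -2))), -1)) = Mul(7, Pow(Add(-2, Mul(5, 2)), -1)) = Mul(7, Pow(Add(-2, 10), -1)) = Mul(7, Pow(8, -1)) = Mul(7, Rational(1, 8)) = Rational(7, 8) ≈ 0.87500)
G = Rational(399, 4) (G = Mul(3, Mul(38, Rational(7, 8))) = Mul(3, Rational(133, 4)) = Rational(399, 4) ≈ 99.750)
Pow(Add(G, O), Rational(1, 2)) = Pow(Add(Rational(399, 4), -4609), Rational(1, 2)) = Pow(Rational(-18037, 4), Rational(1, 2)) = Mul(Rational(1, 2), I, Pow(18037, Rational(1, 2)))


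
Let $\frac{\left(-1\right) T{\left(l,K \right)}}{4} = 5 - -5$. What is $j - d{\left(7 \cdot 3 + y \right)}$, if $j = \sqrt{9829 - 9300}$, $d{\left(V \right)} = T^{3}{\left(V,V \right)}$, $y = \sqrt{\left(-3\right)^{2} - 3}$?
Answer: $64023$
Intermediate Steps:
$T{\left(l,K \right)} = -40$ ($T{\left(l,K \right)} = - 4 \left(5 - -5\right) = - 4 \left(5 + 5\right) = \left(-4\right) 10 = -40$)
$y = \sqrt{6}$ ($y = \sqrt{9 - 3} = \sqrt{6} \approx 2.4495$)
$d{\left(V \right)} = -64000$ ($d{\left(V \right)} = \left(-40\right)^{3} = -64000$)
$j = 23$ ($j = \sqrt{529} = 23$)
$j - d{\left(7 \cdot 3 + y \right)} = 23 - -64000 = 23 + 64000 = 64023$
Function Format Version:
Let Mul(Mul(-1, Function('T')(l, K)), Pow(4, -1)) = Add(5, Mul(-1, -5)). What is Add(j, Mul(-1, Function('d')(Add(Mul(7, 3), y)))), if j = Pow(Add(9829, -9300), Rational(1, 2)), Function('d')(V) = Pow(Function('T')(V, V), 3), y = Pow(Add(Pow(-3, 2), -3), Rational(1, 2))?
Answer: 64023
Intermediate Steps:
Function('T')(l, K) = -40 (Function('T')(l, K) = Mul(-4, Add(5, Mul(-1, -5))) = Mul(-4, Add(5, 5)) = Mul(-4, 10) = -40)
y = Pow(6, Rational(1, 2)) (y = Pow(Add(9, -3), Rational(1, 2)) = Pow(6, Rational(1, 2)) ≈ 2.4495)
Function('d')(V) = -64000 (Function('d')(V) = Pow(-40, 3) = -64000)
j = 23 (j = Pow(529, Rational(1, 2)) = 23)
Add(j, Mul(-1, Function('d')(Add(Mul(7, 3), y)))) = Add(23, Mul(-1, -64000)) = Add(23, 64000) = 64023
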